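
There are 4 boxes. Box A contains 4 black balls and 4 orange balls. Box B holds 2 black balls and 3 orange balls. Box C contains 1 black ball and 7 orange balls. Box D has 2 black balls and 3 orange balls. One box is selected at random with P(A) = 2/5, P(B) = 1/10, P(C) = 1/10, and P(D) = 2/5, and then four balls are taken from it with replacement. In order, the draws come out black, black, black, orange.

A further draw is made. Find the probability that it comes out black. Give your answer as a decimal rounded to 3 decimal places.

0.455

Compute the likelihood of the observed sequence for each case: P(data | box A) = (4/8)(4/8)(4/8)(4/8) = 0.0625; P(data | box B) = (2/5)(2/5)(2/5)(3/5) = 0.0384; P(data | box C) = (1/8)(1/8)(1/8)(7/8) = 0.001709; P(data | box D) = (2/5)(2/5)(2/5)(3/5) = 0.0384.
The prior-weighted likelihoods are 2/5 · 0.0625 = 0.025, 1/10 · 0.0384 = 0.00384, 1/10 · 0.001709 = 0.0001709, 2/5 · 0.0384 = 0.01536; summing to 0.044371.
The posterior is then P(box A | data) = 0.56343, P(box B | data) = 0.086543, P(box C | data) = 0.0038516, P(box D | data) = 0.34617.
So P(black next | data) = Σ P(black next | H) P(H | data) = (1/2)(0.56343) + (2/5)(0.086543) + (1/8)(0.0038516) + (2/5)(0.34617) = 0.45528.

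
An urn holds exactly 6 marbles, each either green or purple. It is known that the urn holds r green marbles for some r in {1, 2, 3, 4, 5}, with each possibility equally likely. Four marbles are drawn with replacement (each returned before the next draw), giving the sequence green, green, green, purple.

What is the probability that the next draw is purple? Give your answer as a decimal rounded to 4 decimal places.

0.3491

Under each hypothesis, the probability of the observed sequence is: P(data | r = 1) = (1/6)(1/6)(1/6)(5/6) = 0.003858; P(data | r = 2) = (2/6)(2/6)(2/6)(4/6) = 0.024691; P(data | r = 3) = (3/6)(3/6)(3/6)(3/6) = 0.0625; P(data | r = 4) = (4/6)(4/6)(4/6)(2/6) = 0.098765; P(data | r = 5) = (5/6)(5/6)(5/6)(1/6) = 0.096451.
Weighting by the prior gives 1/5 · 0.003858 = 0.0007716, 1/5 · 0.024691 = 0.0049383, 1/5 · 0.0625 = 0.0125, 1/5 · 0.098765 = 0.019753, 1/5 · 0.096451 = 0.01929; summing to 0.057253.
The posterior is then P(r = 1 | data) = 0.013477, P(r = 2 | data) = 0.086253, P(r = 3 | data) = 0.21833, P(r = 4 | data) = 0.34501, P(r = 5 | data) = 0.33693.
Averaging over the posterior, P(purple next | data) = (5/6)(0.013477) + (2/3)(0.086253) + (1/2)(0.21833) + (1/3)(0.34501) + (1/6)(0.33693) = 0.34906.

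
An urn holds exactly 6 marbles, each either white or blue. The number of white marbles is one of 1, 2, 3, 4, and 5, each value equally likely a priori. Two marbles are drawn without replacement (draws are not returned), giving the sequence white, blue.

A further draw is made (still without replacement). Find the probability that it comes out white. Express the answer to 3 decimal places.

Compute the likelihood of the observed sequence for each case: P(data | r = 1) = (1/6)(5/5) = 1/6; P(data | r = 2) = (2/6)(4/5) = 4/15; P(data | r = 3) = (3/6)(3/5) = 3/10; P(data | r = 4) = (4/6)(2/5) = 4/15; P(data | r = 5) = (5/6)(1/5) = 1/6.
Weighting by the prior gives 1/5 · 1/6 = 1/30, 1/5 · 4/15 = 4/75, 1/5 · 3/10 = 3/50, 1/5 · 4/15 = 4/75, 1/5 · 1/6 = 1/30; with total 7/30.
Dividing through by the total gives posterior P(r = 1 | data) = 1/7, P(r = 2 | data) = 8/35, P(r = 3 | data) = 9/35, P(r = 4 | data) = 8/35, P(r = 5 | data) = 1/7.
The predictive probability is P(white next | data) = (0)(1/7) + (1/4)(8/35) + (1/2)(9/35) + (3/4)(8/35) + (1)(1/7) = 1/2.

0.500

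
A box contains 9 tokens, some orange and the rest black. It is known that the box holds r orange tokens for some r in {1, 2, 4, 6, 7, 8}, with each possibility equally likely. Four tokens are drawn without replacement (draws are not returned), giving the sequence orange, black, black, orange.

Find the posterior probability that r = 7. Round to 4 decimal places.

Compute the likelihood of the observed sequence for each case: P(data | r = 1) = (1/9)(8/8)(7/7)(0/6) = 0; P(data | r = 2) = (2/9)(7/8)(6/7)(1/6) = 1/36; P(data | r = 4) = (4/9)(5/8)(4/7)(3/6) = 5/63; P(data | r = 6) = (6/9)(3/8)(2/7)(5/6) = 5/84; P(data | r = 7) = (7/9)(2/8)(1/7)(6/6) = 1/36; P(data | r = 8) = (8/9)(1/8)(0/7) = 0.
The prior-weighted likelihoods are 1/6 · 0 = 0, 1/6 · 1/36 = 1/216, 1/6 · 5/63 = 5/378, 1/6 · 5/84 = 5/504, 1/6 · 1/36 = 1/216, 1/6 · 0 = 0; these sum to 7/216.
So P(r = 7 | data) = (1/216) / (7/216) = 1/7.

0.1429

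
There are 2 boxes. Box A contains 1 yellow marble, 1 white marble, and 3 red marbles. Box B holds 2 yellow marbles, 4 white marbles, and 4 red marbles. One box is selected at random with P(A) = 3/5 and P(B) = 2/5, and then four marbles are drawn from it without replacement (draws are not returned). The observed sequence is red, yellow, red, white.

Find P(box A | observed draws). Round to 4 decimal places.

0.7975

The likelihood of the observed sequence under each hypothesis: P(data | box A) = (3/5)(1/4)(2/3)(1/2) = 0.05; P(data | box B) = (4/10)(2/9)(3/8)(4/7) = 0.019048.
Weighting by the prior gives 3/5 · 0.05 = 0.03, 2/5 · 0.019048 = 0.007619; these sum to 0.037619.
Therefore the posterior P(box A | data) = (0.03) / (0.037619) = 0.79747.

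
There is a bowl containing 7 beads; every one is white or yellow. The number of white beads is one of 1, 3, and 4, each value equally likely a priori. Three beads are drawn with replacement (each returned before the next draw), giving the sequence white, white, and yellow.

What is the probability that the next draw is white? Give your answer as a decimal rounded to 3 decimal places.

0.486

The likelihood of the observed sequence under each hypothesis: P(data | r = 1) = (1/7)(1/7)(6/7) = 6/343; P(data | r = 3) = (3/7)(3/7)(4/7) = 36/343; P(data | r = 4) = (4/7)(4/7)(3/7) = 48/343.
Weighting by the prior gives 1/3 · 6/343 = 2/343, 1/3 · 36/343 = 12/343, 1/3 · 48/343 = 16/343; summing to 30/343.
The posterior is then P(r = 1 | data) = 1/15, P(r = 3 | data) = 2/5, P(r = 4 | data) = 8/15.
The predictive probability is P(white next | data) = (1/7)(1/15) + (3/7)(2/5) + (4/7)(8/15) = 17/35.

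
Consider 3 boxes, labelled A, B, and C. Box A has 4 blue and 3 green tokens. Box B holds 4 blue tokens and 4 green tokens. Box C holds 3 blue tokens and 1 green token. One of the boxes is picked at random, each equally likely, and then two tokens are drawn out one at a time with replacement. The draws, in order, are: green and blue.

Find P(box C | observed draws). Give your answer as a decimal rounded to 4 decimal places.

The likelihood of the observed sequence under each hypothesis: P(data | box A) = (3/7)(4/7) = 0.2449; P(data | box B) = (4/8)(4/8) = 0.25; P(data | box C) = (1/4)(3/4) = 0.1875.
Weighting by the prior gives 1/3 · 0.2449 = 0.081633, 1/3 · 0.25 = 0.083333, 1/3 · 0.1875 = 0.0625; with total 0.22747.
So P(box C | data) = (0.0625) / (0.22747) = 0.27477.

0.2748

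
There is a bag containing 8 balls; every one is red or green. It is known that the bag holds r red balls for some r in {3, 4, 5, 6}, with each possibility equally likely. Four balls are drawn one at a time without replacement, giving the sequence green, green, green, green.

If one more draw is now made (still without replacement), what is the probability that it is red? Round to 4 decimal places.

Compute the likelihood of the observed sequence for each case: P(data | r = 3) = (5/8)(4/7)(3/6)(2/5) = 1/14; P(data | r = 4) = (4/8)(3/7)(2/6)(1/5) = 1/70; P(data | r = 5) = (3/8)(2/7)(1/6)(0/5) = 0; P(data | r = 6) = (2/8)(1/7)(0/6) = 0.
Multiplying each by its prior: 1/4 · 1/14 = 1/56, 1/4 · 1/70 = 1/280, 1/4 · 0 = 0, 1/4 · 0 = 0; summing to 3/140.
Normalising, the posterior is P(r = 3 | data) = 5/6, P(r = 4 | data) = 1/6, P(r = 5 | data) = 0, P(r = 6 | data) = 0.
The predictive probability is P(red next | data) = (3/4)(5/6) + (1)(1/6) = 19/24.

0.7917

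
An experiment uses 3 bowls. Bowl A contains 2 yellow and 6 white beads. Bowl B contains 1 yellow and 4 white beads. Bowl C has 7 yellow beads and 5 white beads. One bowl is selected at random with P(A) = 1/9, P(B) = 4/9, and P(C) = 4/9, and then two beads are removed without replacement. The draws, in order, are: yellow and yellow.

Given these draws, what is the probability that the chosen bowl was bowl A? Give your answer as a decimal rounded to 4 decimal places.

Compute the likelihood of the observed sequence for each case: P(data | bowl A) = (2/8)(1/7) = 0.035714; P(data | bowl B) = (1/5)(0/4) = 0; P(data | bowl C) = (7/12)(6/11) = 0.31818.
Weighting by the prior gives 1/9 · 0.035714 = 0.0039683, 4/9 · 0 = 0, 4/9 · 0.31818 = 0.14141; these sum to 0.14538.
Hence P(bowl A | data) = (0.0039683) / (0.14538) = 0.027295.

0.0273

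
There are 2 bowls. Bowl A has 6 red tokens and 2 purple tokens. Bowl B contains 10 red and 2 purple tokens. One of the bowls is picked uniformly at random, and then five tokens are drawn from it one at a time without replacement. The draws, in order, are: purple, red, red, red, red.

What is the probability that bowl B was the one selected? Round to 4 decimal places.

0.4975

The likelihood of the observed sequence under each hypothesis: P(data | bowl A) = (2/8)(6/7)(5/6)(4/5)(3/4) = 0.10714; P(data | bowl B) = (2/12)(10/11)(9/10)(8/9)(7/8) = 0.10606.
Weighting by the prior gives 1/2 · 0.10714 = 0.053571, 1/2 · 0.10606 = 0.05303; with total 0.1066.
So P(bowl B | data) = (0.05303) / (0.1066) = 0.49746.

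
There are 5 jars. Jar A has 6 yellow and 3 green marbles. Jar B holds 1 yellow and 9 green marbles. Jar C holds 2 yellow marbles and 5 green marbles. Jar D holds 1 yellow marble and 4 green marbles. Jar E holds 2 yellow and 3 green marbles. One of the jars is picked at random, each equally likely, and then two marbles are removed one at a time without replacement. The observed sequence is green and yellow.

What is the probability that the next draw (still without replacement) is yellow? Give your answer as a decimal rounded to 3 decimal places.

For each hypothesis, P(data | H) works out to: P(data | jar A) = (3/9)(6/8) = 0.25; P(data | jar B) = (9/10)(1/9) = 0.1; P(data | jar C) = (5/7)(2/6) = 0.2381; P(data | jar D) = (4/5)(1/4) = 0.2; P(data | jar E) = (3/5)(2/4) = 0.3.
Multiplying each by its prior: 1/5 · 0.25 = 0.05, 1/5 · 0.1 = 0.02, 1/5 · 0.2381 = 0.047619, 1/5 · 0.2 = 0.04, 1/5 · 0.3 = 0.06; these sum to 0.21762.
The posterior is then P(jar A | data) = 0.22976, P(jar B | data) = 0.091904, P(jar C | data) = 0.21882, P(jar D | data) = 0.18381, P(jar E | data) = 0.27571.
Averaging over the posterior, P(yellow next | data) = (5/7)(0.22976) + (0)(0.091904) + (1/5)(0.21882) + (0)(0.18381) + (1/3)(0.27571) = 0.29978.

0.300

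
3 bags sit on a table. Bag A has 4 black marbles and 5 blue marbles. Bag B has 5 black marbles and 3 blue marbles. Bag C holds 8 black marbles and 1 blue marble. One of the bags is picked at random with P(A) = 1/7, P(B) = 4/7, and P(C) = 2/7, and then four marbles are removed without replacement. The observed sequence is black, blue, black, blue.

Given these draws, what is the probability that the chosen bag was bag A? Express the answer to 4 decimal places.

Under each hypothesis, the probability of the observed sequence is: P(data | bag A) = (4/9)(5/8)(3/7)(4/6) = 5/63; P(data | bag B) = (5/8)(3/7)(4/6)(2/5) = 1/14; P(data | bag C) = (8/9)(1/8)(7/7)(0/6) = 0.
Weighting by the prior gives 1/7 · 5/63 = 5/441, 4/7 · 1/14 = 2/49, 2/7 · 0 = 0; with total 23/441.
Hence P(bag A | data) = (5/441) / (23/441) = 5/23.

0.2174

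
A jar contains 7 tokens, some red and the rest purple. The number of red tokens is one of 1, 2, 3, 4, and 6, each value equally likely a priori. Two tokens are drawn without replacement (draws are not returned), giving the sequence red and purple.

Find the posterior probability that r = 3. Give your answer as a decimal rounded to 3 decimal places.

Compute the likelihood of the observed sequence for each case: P(data | r = 1) = (1/7)(6/6) = 1/7; P(data | r = 2) = (2/7)(5/6) = 5/21; P(data | r = 3) = (3/7)(4/6) = 2/7; P(data | r = 4) = (4/7)(3/6) = 2/7; P(data | r = 6) = (6/7)(1/6) = 1/7.
Weighting by the prior gives 1/5 · 1/7 = 1/35, 1/5 · 5/21 = 1/21, 1/5 · 2/7 = 2/35, 1/5 · 2/7 = 2/35, 1/5 · 1/7 = 1/35; with total 23/105.
Therefore the posterior P(r = 3 | data) = (2/35) / (23/105) = 6/23.

0.261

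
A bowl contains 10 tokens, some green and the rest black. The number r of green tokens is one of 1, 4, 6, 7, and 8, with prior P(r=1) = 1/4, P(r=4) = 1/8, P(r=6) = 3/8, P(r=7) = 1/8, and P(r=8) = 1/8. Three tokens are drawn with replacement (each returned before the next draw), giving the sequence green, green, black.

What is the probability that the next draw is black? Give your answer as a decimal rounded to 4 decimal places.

0.3853

Compute the likelihood of the observed sequence for each case: P(data | r = 1) = (1/10)(1/10)(9/10) = 0.009; P(data | r = 4) = (4/10)(4/10)(6/10) = 0.096; P(data | r = 6) = (6/10)(6/10)(4/10) = 0.144; P(data | r = 7) = (7/10)(7/10)(3/10) = 0.147; P(data | r = 8) = (8/10)(8/10)(2/10) = 0.128.
Multiplying each by its prior: 1/4 · 0.009 = 0.00225, 1/8 · 0.096 = 0.012, 3/8 · 0.144 = 0.054, 1/8 · 0.147 = 0.018375, 1/8 · 0.128 = 0.016; summing to 0.10262.
Dividing through by the total gives posterior P(r = 1 | data) = 0.021924, P(r = 4 | data) = 0.11693, P(r = 6 | data) = 0.52619, P(r = 7 | data) = 0.17905, P(r = 8 | data) = 0.15591.
Averaging over the posterior, P(black next | data) = (9/10)(0.021924) + (3/5)(0.11693) + (2/5)(0.52619) + (3/10)(0.17905) + (1/5)(0.15591) = 0.38526.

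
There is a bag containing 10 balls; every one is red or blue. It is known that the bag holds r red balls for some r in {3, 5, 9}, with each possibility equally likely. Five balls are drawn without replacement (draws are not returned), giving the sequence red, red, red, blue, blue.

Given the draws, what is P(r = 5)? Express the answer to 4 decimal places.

Under each hypothesis, the probability of the observed sequence is: P(data | r = 3) = (3/10)(2/9)(1/8)(7/7)(6/6) = 0.0083333; P(data | r = 5) = (5/10)(4/9)(3/8)(5/7)(4/6) = 0.039683; P(data | r = 9) = (9/10)(8/9)(7/8)(1/7)(0/6) = 0.
Weighting by the prior gives 1/3 · 0.0083333 = 0.0027778, 1/3 · 0.039683 = 0.013228, 1/3 · 0 = 0; with total 0.016005.
Therefore the posterior P(r = 5 | data) = (0.013228) / (0.016005) = 0.82645.

0.8264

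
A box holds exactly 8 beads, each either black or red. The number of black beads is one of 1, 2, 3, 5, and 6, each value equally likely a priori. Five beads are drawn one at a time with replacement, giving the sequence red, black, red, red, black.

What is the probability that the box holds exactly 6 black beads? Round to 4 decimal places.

0.0874

Under each hypothesis, the probability of the observed sequence is: P(data | r = 1) = (7/8)(1/8)(7/8)(7/8)(1/8) = 0.010468; P(data | r = 2) = (6/8)(2/8)(6/8)(6/8)(2/8) = 0.026367; P(data | r = 3) = (5/8)(3/8)(5/8)(5/8)(3/8) = 0.034332; P(data | r = 5) = (3/8)(5/8)(3/8)(3/8)(5/8) = 0.020599; P(data | r = 6) = (2/8)(6/8)(2/8)(2/8)(6/8) = 0.0087891.
Weighting by the prior gives 1/5 · 0.010468 = 0.0020935, 1/5 · 0.026367 = 0.0052734, 1/5 · 0.034332 = 0.0068665, 1/5 · 0.020599 = 0.0041199, 1/5 · 0.0087891 = 0.0017578; with total 0.020111.
So P(r = 6 | data) = (0.0017578) / (0.020111) = 0.087405.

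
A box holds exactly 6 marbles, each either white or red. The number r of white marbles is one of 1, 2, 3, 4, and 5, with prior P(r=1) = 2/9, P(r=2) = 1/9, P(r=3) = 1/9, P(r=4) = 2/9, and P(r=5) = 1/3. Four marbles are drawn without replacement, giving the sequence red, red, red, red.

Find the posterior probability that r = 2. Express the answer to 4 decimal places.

0.0909

The likelihood of the observed sequence under each hypothesis: P(data | r = 1) = (5/6)(4/5)(3/4)(2/3) = 1/3; P(data | r = 2) = (4/6)(3/5)(2/4)(1/3) = 1/15; P(data | r = 3) = (3/6)(2/5)(1/4)(0/3) = 0; P(data | r = 4) = (2/6)(1/5)(0/4) = 0; P(data | r = 5) = (1/6)(0/5) = 0.
Weighting by the prior gives 2/9 · 1/3 = 2/27, 1/9 · 1/15 = 1/135, 1/9 · 0 = 0, 2/9 · 0 = 0, 1/3 · 0 = 0; with total 11/135.
So P(r = 2 | data) = (1/135) / (11/135) = 1/11.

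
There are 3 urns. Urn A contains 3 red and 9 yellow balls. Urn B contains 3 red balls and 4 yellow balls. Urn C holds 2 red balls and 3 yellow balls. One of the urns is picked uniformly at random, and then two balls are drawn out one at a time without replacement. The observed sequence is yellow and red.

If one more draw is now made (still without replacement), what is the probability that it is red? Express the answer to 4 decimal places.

0.3229

For each hypothesis, P(data | H) works out to: P(data | urn A) = (9/12)(3/11) = 0.20455; P(data | urn B) = (4/7)(3/6) = 0.28571; P(data | urn C) = (3/5)(2/4) = 0.3.
The prior-weighted likelihoods are 1/3 · 0.20455 = 0.068182, 1/3 · 0.28571 = 0.095238, 1/3 · 0.3 = 0.1; with total 0.26342.
The posterior is then P(urn A | data) = 0.25883, P(urn B | data) = 0.36154, P(urn C | data) = 0.37962.
The predictive probability is P(red next | data) = (1/5)(0.25883) + (2/5)(0.36154) + (1/3)(0.37962) = 0.32293.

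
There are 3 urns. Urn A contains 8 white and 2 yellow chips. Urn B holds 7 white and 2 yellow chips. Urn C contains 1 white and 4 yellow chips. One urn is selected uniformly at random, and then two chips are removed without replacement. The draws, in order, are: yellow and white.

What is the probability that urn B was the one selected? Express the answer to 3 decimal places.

0.340

The likelihood of the observed sequence under each hypothesis: P(data | urn A) = (2/10)(8/9) = 8/45; P(data | urn B) = (2/9)(7/8) = 7/36; P(data | urn C) = (4/5)(1/4) = 1/5.
The prior-weighted likelihoods are 1/3 · 8/45 = 8/135, 1/3 · 7/36 = 7/108, 1/3 · 1/5 = 1/15; summing to 103/540.
So P(urn B | data) = (7/108) / (103/540) = 35/103.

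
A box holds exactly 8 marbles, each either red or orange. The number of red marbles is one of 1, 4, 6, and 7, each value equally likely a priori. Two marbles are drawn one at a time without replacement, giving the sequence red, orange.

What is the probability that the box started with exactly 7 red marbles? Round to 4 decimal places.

For each hypothesis, P(data | H) works out to: P(data | r = 1) = (1/8)(7/7) = 1/8; P(data | r = 4) = (4/8)(4/7) = 2/7; P(data | r = 6) = (6/8)(2/7) = 3/14; P(data | r = 7) = (7/8)(1/7) = 1/8.
Multiplying each by its prior: 1/4 · 1/8 = 1/32, 1/4 · 2/7 = 1/14, 1/4 · 3/14 = 3/56, 1/4 · 1/8 = 1/32; summing to 3/16.
Hence P(r = 7 | data) = (1/32) / (3/16) = 1/6.

0.1667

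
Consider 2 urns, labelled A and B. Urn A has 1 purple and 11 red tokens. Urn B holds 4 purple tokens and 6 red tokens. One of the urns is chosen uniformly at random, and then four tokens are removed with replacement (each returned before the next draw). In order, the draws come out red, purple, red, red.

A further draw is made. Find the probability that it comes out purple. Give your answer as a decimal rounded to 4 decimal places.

0.2650

Under each hypothesis, the probability of the observed sequence is: P(data | urn A) = (11/12)(1/12)(11/12)(11/12) = 0.064188; P(data | urn B) = (6/10)(4/10)(6/10)(6/10) = 0.0864.
Multiplying each by its prior: 1/2 · 0.064188 = 0.032094, 1/2 · 0.0864 = 0.0432; these sum to 0.075294.
Dividing through by the total gives posterior P(urn A | data) = 0.42625, P(urn B | data) = 0.57375.
So P(purple next | data) = Σ P(purple next | H) P(H | data) = (1/12)(0.42625) + (2/5)(0.57375) = 0.26502.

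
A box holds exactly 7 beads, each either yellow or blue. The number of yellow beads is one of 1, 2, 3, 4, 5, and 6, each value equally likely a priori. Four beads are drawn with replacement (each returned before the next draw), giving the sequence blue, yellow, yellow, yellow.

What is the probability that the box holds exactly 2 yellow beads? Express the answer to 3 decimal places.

The likelihood of the observed sequence under each hypothesis: P(data | r = 1) = (6/7)(1/7)(1/7)(1/7) = 0.002499; P(data | r = 2) = (5/7)(2/7)(2/7)(2/7) = 0.01666; P(data | r = 3) = (4/7)(3/7)(3/7)(3/7) = 0.044981; P(data | r = 4) = (3/7)(4/7)(4/7)(4/7) = 0.079967; P(data | r = 5) = (2/7)(5/7)(5/7)(5/7) = 0.10412; P(data | r = 6) = (1/7)(6/7)(6/7)(6/7) = 0.089963.
Multiplying each by its prior: 1/6 · 0.002499 = 0.00041649, 1/6 · 0.01666 = 0.0027766, 1/6 · 0.044981 = 0.0074969, 1/6 · 0.079967 = 0.013328, 1/6 · 0.10412 = 0.017354, 1/6 · 0.089963 = 0.014994; these sum to 0.056365.
By Bayes' rule, P(r = 2 | data) = (0.0027766) / (0.056365) = 0.049261.

0.049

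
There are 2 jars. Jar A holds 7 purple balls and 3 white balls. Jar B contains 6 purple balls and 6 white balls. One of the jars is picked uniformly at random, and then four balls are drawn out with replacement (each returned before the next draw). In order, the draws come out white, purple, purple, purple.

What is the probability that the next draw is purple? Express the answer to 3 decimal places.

0.624

The likelihood of the observed sequence under each hypothesis: P(data | jar A) = (3/10)(7/10)(7/10)(7/10) = 0.1029; P(data | jar B) = (6/12)(6/12)(6/12)(6/12) = 0.0625.
Weighting by the prior gives 1/2 · 0.1029 = 0.05145, 1/2 · 0.0625 = 0.03125; summing to 0.0827.
Normalising, the posterior is P(jar A | data) = 0.62213, P(jar B | data) = 0.37787.
The predictive probability is P(purple next | data) = (7/10)(0.62213) + (1/2)(0.37787) = 0.62443.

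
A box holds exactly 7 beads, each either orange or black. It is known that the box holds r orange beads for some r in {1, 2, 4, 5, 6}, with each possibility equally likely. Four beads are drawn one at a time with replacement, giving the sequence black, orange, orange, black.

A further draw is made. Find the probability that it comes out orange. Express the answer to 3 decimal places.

0.525

Under each hypothesis, the probability of the observed sequence is: P(data | r = 1) = (6/7)(1/7)(1/7)(6/7) = 0.014994; P(data | r = 2) = (5/7)(2/7)(2/7)(5/7) = 0.041649; P(data | r = 4) = (3/7)(4/7)(4/7)(3/7) = 0.059975; P(data | r = 5) = (2/7)(5/7)(5/7)(2/7) = 0.041649; P(data | r = 6) = (1/7)(6/7)(6/7)(1/7) = 0.014994.
Weighting by the prior gives 1/5 · 0.014994 = 0.0029988, 1/5 · 0.041649 = 0.0083299, 1/5 · 0.059975 = 0.011995, 1/5 · 0.041649 = 0.0083299, 1/5 · 0.014994 = 0.0029988; these sum to 0.034652.
The posterior is then P(r = 1 | data) = 0.086538, P(r = 2 | data) = 0.24038, P(r = 4 | data) = 0.34615, P(r = 5 | data) = 0.24038, P(r = 6 | data) = 0.086538.
The predictive probability is P(orange next | data) = (1/7)(0.086538) + (2/7)(0.24038) + (4/7)(0.34615) + (5/7)(0.24038) + (6/7)(0.086538) = 0.52473.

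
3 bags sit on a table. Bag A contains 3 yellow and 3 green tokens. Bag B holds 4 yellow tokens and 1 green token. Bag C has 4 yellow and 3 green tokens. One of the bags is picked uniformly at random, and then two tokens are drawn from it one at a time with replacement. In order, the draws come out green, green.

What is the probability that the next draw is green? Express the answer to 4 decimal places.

The likelihood of the observed sequence under each hypothesis: P(data | bag A) = (3/6)(3/6) = 0.25; P(data | bag B) = (1/5)(1/5) = 0.04; P(data | bag C) = (3/7)(3/7) = 0.18367.
The prior-weighted likelihoods are 1/3 · 0.25 = 0.083333, 1/3 · 0.04 = 0.013333, 1/3 · 0.18367 = 0.061224; these sum to 0.15789.
The posterior is then P(bag A | data) = 0.52779, P(bag B | data) = 0.084446, P(bag C | data) = 0.38776.
The predictive probability is P(green next | data) = (1/2)(0.52779) + (1/5)(0.084446) + (3/7)(0.38776) = 0.44697.

0.4470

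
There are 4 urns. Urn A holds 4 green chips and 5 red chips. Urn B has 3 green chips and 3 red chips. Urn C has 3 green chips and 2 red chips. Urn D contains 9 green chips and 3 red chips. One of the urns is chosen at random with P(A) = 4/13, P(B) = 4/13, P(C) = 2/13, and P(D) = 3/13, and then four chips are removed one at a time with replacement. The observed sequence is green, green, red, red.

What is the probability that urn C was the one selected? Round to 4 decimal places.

Under each hypothesis, the probability of the observed sequence is: P(data | urn A) = (4/9)(4/9)(5/9)(5/9) = 0.060966; P(data | urn B) = (3/6)(3/6)(3/6)(3/6) = 0.0625; P(data | urn C) = (3/5)(3/5)(2/5)(2/5) = 0.0576; P(data | urn D) = (9/12)(9/12)(3/12)(3/12) = 0.035156.
Weighting by the prior gives 4/13 · 0.060966 = 0.018759, 4/13 · 0.0625 = 0.019231, 2/13 · 0.0576 = 0.0088615, 3/13 · 0.035156 = 0.008113; these sum to 0.054964.
Therefore the posterior P(urn C | data) = (0.0088615) / (0.054964) = 0.16122.

0.1612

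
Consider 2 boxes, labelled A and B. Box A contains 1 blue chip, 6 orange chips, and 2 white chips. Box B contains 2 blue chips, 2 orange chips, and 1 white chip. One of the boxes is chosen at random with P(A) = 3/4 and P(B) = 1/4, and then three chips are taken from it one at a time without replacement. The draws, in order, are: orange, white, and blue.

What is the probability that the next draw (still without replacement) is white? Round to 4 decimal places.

0.0862

The likelihood of the observed sequence under each hypothesis: P(data | box A) = (6/9)(2/8)(1/7) = 1/42; P(data | box B) = (2/5)(1/4)(2/3) = 1/15.
The prior-weighted likelihoods are 3/4 · 1/42 = 1/56, 1/4 · 1/15 = 1/60; with total 29/840.
The posterior is then P(box A | data) = 15/29, P(box B | data) = 14/29.
Averaging over the posterior, P(white next | data) = (1/6)(15/29) + (0)(14/29) = 5/58.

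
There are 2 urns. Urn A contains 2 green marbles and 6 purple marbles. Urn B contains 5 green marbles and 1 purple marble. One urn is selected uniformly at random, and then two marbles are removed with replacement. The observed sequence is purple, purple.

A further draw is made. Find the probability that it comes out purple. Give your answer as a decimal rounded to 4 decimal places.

0.7225

Under each hypothesis, the probability of the observed sequence is: P(data | urn A) = (6/8)(6/8) = 9/16; P(data | urn B) = (1/6)(1/6) = 1/36.
Multiplying each by its prior: 1/2 · 9/16 = 9/32, 1/2 · 1/36 = 1/72; with total 85/288.
Dividing through by the total gives posterior P(urn A | data) = 0.95294, P(urn B | data) = 0.047059.
Averaging over the posterior, P(purple next | data) = (3/4)(0.95294) + (1/6)(0.047059) = 0.72255.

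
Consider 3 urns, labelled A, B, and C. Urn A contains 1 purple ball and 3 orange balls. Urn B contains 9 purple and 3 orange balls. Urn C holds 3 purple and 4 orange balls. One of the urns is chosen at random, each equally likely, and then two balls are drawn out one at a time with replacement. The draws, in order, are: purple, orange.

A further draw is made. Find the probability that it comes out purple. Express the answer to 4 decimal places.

The likelihood of the observed sequence under each hypothesis: P(data | urn A) = (1/4)(3/4) = 3/16; P(data | urn B) = (9/12)(3/12) = 3/16; P(data | urn C) = (3/7)(4/7) = 12/49.
The prior-weighted likelihoods are 1/3 · 3/16 = 1/16, 1/3 · 3/16 = 1/16, 1/3 · 12/49 = 4/49; summing to 81/392.
Normalising, the posterior is P(urn A | data) = 0.30247, P(urn B | data) = 0.30247, P(urn C | data) = 0.39506.
The predictive probability is P(purple next | data) = (1/4)(0.30247) + (3/4)(0.30247) + (3/7)(0.39506) = 0.47178.

0.4718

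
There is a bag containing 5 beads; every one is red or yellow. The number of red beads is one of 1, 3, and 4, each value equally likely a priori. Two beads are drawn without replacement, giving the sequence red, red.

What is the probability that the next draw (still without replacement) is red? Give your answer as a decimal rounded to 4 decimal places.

0.5556

The likelihood of the observed sequence under each hypothesis: P(data | r = 1) = (1/5)(0/4) = 0; P(data | r = 3) = (3/5)(2/4) = 3/10; P(data | r = 4) = (4/5)(3/4) = 3/5.
Weighting by the prior gives 1/3 · 0 = 0, 1/3 · 3/10 = 1/10, 1/3 · 3/5 = 1/5; these sum to 3/10.
Normalising, the posterior is P(r = 1 | data) = 0, P(r = 3 | data) = 1/3, P(r = 4 | data) = 2/3.
Averaging over the posterior, P(red next | data) = (1/3)(1/3) + (2/3)(2/3) = 5/9.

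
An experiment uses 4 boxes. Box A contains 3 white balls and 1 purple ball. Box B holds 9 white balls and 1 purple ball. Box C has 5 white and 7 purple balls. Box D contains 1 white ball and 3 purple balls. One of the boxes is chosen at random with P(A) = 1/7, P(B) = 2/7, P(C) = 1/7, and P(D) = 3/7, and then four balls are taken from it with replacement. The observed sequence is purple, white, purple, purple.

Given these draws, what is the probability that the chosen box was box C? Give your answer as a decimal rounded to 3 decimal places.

Compute the likelihood of the observed sequence for each case: P(data | box A) = (1/4)(3/4)(1/4)(1/4) = 0.011719; P(data | box B) = (1/10)(9/10)(1/10)(1/10) = 0.0009; P(data | box C) = (7/12)(5/12)(7/12)(7/12) = 0.082706; P(data | box D) = (3/4)(1/4)(3/4)(3/4) = 0.10547.
Weighting by the prior gives 1/7 · 0.011719 = 0.0016741, 2/7 · 0.0009 = 0.00025714, 1/7 · 0.082706 = 0.011815, 3/7 · 0.10547 = 0.045201; with total 0.058947.
Therefore the posterior P(box C | data) = (0.011815) / (0.058947) = 0.20044.

0.200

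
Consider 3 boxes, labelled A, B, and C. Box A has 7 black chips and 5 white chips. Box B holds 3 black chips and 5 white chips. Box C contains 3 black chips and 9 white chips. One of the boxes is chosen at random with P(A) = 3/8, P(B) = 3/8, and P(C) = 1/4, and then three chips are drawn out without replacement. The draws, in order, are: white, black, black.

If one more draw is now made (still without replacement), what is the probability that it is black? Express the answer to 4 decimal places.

0.3964

Compute the likelihood of the observed sequence for each case: P(data | box A) = (5/12)(7/11)(6/10) = 0.15909; P(data | box B) = (5/8)(3/7)(2/6) = 0.089286; P(data | box C) = (9/12)(3/11)(2/10) = 0.040909.
The prior-weighted likelihoods are 3/8 · 0.15909 = 0.059659, 3/8 · 0.089286 = 0.033482, 1/4 · 0.040909 = 0.010227; with total 0.10337.
Dividing through by the total gives posterior P(box A | data) = 0.57715, P(box B | data) = 0.32391, P(box C | data) = 0.09894.
Averaging over the posterior, P(black next | data) = (5/9)(0.57715) + (1/5)(0.32391) + (1/9)(0.09894) = 0.39641.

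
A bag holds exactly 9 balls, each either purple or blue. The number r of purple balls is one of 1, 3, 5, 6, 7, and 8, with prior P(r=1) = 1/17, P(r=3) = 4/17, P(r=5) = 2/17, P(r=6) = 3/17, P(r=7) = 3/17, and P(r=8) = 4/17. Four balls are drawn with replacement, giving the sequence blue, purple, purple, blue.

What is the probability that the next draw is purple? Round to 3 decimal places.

The likelihood of the observed sequence under each hypothesis: P(data | r = 1) = (8/9)(1/9)(1/9)(8/9) = 0.0097546; P(data | r = 3) = (6/9)(3/9)(3/9)(6/9) = 0.049383; P(data | r = 5) = (4/9)(5/9)(5/9)(4/9) = 0.060966; P(data | r = 6) = (3/9)(6/9)(6/9)(3/9) = 0.049383; P(data | r = 7) = (2/9)(7/9)(7/9)(2/9) = 0.029873; P(data | r = 8) = (1/9)(8/9)(8/9)(1/9) = 0.0097546.
Weighting by the prior gives 1/17 · 0.0097546 = 0.0005738, 4/17 · 0.049383 = 0.011619, 2/17 · 0.060966 = 0.0071725, 3/17 · 0.049383 = 0.0087146, 3/17 · 0.029873 = 0.0052718, 4/17 · 0.0097546 = 0.0022952; with total 0.035647.
Normalising, the posterior is P(r = 1 | data) = 0.016097, P(r = 3 | data) = 0.32596, P(r = 5 | data) = 0.20121, P(r = 6 | data) = 0.24447, P(r = 7 | data) = 0.14789, P(r = 8 | data) = 0.064386.
Averaging over the posterior, P(purple next | data) = (1/9)(0.016097) + (1/3)(0.32596) + (5/9)(0.20121) + (2/3)(0.24447) + (7/9)(0.14789) + (8/9)(0.064386) = 0.55746.

0.557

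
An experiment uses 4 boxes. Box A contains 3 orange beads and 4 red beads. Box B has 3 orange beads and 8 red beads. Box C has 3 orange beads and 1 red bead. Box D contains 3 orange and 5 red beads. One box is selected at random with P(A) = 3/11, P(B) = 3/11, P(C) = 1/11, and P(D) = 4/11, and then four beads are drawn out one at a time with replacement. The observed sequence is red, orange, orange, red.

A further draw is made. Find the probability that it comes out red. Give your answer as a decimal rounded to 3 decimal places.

0.606

The likelihood of the observed sequence under each hypothesis: P(data | box A) = (4/7)(3/7)(3/7)(4/7) = 0.059975; P(data | box B) = (8/11)(3/11)(3/11)(8/11) = 0.039342; P(data | box C) = (1/4)(3/4)(3/4)(1/4) = 0.035156; P(data | box D) = (5/8)(3/8)(3/8)(5/8) = 0.054932.
Weighting by the prior gives 3/11 · 0.059975 = 0.016357, 3/11 · 0.039342 = 0.01073, 1/11 · 0.035156 = 0.003196, 4/11 · 0.054932 = 0.019975; with total 0.050258.
The posterior is then P(box A | data) = 0.32546, P(box B | data) = 0.21349, P(box C | data) = 0.063593, P(box D | data) = 0.39746.
The predictive probability is P(red next | data) = (4/7)(0.32546) + (8/11)(0.21349) + (1/4)(0.063593) + (5/8)(0.39746) = 0.60555.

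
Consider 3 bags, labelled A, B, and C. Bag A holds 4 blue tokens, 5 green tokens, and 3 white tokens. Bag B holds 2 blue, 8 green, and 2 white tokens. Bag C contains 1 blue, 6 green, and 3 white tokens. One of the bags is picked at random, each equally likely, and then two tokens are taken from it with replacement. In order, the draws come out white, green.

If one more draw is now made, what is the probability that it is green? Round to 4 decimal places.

Compute the likelihood of the observed sequence for each case: P(data | bag A) = (3/12)(5/12) = 0.10417; P(data | bag B) = (2/12)(8/12) = 0.11111; P(data | bag C) = (3/10)(6/10) = 0.18.
Multiplying each by its prior: 1/3 · 0.10417 = 0.034722, 1/3 · 0.11111 = 0.037037, 1/3 · 0.18 = 0.06; these sum to 0.13176.
The posterior is then P(bag A | data) = 0.26353, P(bag B | data) = 0.2811, P(bag C | data) = 0.45538.
So P(green next | data) = Σ P(green next | H) P(H | data) = (5/12)(0.26353) + (2/3)(0.2811) + (3/5)(0.45538) = 0.57043.

0.5704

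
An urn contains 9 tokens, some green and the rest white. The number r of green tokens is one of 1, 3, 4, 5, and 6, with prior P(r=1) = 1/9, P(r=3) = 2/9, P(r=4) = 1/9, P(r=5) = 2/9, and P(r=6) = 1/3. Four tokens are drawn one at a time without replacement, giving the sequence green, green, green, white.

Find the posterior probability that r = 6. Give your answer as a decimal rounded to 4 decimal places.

0.6164

Compute the likelihood of the observed sequence for each case: P(data | r = 1) = (1/9)(0/8) = 0; P(data | r = 3) = (3/9)(2/8)(1/7)(6/6) = 0.011905; P(data | r = 4) = (4/9)(3/8)(2/7)(5/6) = 0.039683; P(data | r = 5) = (5/9)(4/8)(3/7)(4/6) = 0.079365; P(data | r = 6) = (6/9)(5/8)(4/7)(3/6) = 0.11905.
Multiplying each by its prior: 1/9 · 0 = 0, 2/9 · 0.011905 = 0.0026455, 1/9 · 0.039683 = 0.0044092, 2/9 · 0.079365 = 0.017637, 1/3 · 0.11905 = 0.039683; with total 0.064374.
So P(r = 6 | data) = (0.039683) / (0.064374) = 0.61644.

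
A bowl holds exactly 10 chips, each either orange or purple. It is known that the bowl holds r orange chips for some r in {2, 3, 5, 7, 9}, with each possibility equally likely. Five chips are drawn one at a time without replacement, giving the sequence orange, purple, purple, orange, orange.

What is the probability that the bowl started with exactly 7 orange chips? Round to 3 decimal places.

0.465

Compute the likelihood of the observed sequence for each case: P(data | r = 2) = (2/10)(8/9)(7/8)(1/7)(0/6) = 0; P(data | r = 3) = (3/10)(7/9)(6/8)(2/7)(1/6) = 0.0083333; P(data | r = 5) = (5/10)(5/9)(4/8)(4/7)(3/6) = 0.039683; P(data | r = 7) = (7/10)(3/9)(2/8)(6/7)(5/6) = 0.041667; P(data | r = 9) = (9/10)(1/9)(0/8) = 0.
Multiplying each by its prior: 1/5 · 0 = 0, 1/5 · 0.0083333 = 0.0016667, 1/5 · 0.039683 = 0.0079365, 1/5 · 0.041667 = 0.0083333, 1/5 · 0 = 0; these sum to 0.017937.
Therefore the posterior P(r = 7 | data) = (0.0083333) / (0.017937) = 0.4646.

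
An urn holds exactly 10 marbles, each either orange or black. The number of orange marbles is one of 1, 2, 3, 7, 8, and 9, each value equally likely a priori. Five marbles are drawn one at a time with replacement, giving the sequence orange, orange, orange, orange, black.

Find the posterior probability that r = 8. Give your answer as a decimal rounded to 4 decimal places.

0.3615

For each hypothesis, P(data | H) works out to: P(data | r = 1) = (1/10)(1/10)(1/10)(1/10)(9/10) = 9e-05; P(data | r = 2) = (2/10)(2/10)(2/10)(2/10)(8/10) = 0.00128; P(data | r = 3) = (3/10)(3/10)(3/10)(3/10)(7/10) = 0.00567; P(data | r = 7) = (7/10)(7/10)(7/10)(7/10)(3/10) = 0.07203; P(data | r = 8) = (8/10)(8/10)(8/10)(8/10)(2/10) = 0.08192; P(data | r = 9) = (9/10)(9/10)(9/10)(9/10)(1/10) = 0.06561.
Multiplying each by its prior: 1/6 · 9e-05 = 1.5e-05, 1/6 · 0.00128 = 0.00021333, 1/6 · 0.00567 = 0.000945, 1/6 · 0.07203 = 0.012005, 1/6 · 0.08192 = 0.013653, 1/6 · 0.06561 = 0.010935; summing to 0.037767.
So P(r = 8 | data) = (0.013653) / (0.037767) = 0.36152.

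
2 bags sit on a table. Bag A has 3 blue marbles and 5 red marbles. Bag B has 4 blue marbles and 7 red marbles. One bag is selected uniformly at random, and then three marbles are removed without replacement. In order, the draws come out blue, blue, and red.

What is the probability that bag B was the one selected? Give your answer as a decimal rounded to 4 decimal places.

0.4873

For each hypothesis, P(data | H) works out to: P(data | bag A) = (3/8)(2/7)(5/6) = 0.089286; P(data | bag B) = (4/11)(3/10)(7/9) = 0.084848.
Weighting by the prior gives 1/2 · 0.089286 = 0.044643, 1/2 · 0.084848 = 0.042424; with total 0.087067.
Therefore the posterior P(bag B | data) = (0.042424) / (0.087067) = 0.48726.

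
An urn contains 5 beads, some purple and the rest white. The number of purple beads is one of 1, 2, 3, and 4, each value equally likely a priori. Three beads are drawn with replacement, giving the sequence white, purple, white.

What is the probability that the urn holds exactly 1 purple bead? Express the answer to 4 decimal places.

Compute the likelihood of the observed sequence for each case: P(data | r = 1) = (4/5)(1/5)(4/5) = 16/125; P(data | r = 2) = (3/5)(2/5)(3/5) = 18/125; P(data | r = 3) = (2/5)(3/5)(2/5) = 12/125; P(data | r = 4) = (1/5)(4/5)(1/5) = 4/125.
Multiplying each by its prior: 1/4 · 16/125 = 4/125, 1/4 · 18/125 = 9/250, 1/4 · 12/125 = 3/125, 1/4 · 4/125 = 1/125; with total 1/10.
So P(r = 1 | data) = (4/125) / (1/10) = 8/25.

0.3200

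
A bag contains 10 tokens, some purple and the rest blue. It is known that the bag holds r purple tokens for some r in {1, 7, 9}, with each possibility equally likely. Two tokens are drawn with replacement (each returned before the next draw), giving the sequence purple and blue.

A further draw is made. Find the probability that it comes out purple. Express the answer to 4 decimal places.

0.6077

The likelihood of the observed sequence under each hypothesis: P(data | r = 1) = (1/10)(9/10) = 9/100; P(data | r = 7) = (7/10)(3/10) = 21/100; P(data | r = 9) = (9/10)(1/10) = 9/100.
Multiplying each by its prior: 1/3 · 9/100 = 3/100, 1/3 · 21/100 = 7/100, 1/3 · 9/100 = 3/100; these sum to 13/100.
The posterior is then P(r = 1 | data) = 3/13, P(r = 7 | data) = 7/13, P(r = 9 | data) = 3/13.
The predictive probability is P(purple next | data) = (1/10)(3/13) + (7/10)(7/13) + (9/10)(3/13) = 79/130.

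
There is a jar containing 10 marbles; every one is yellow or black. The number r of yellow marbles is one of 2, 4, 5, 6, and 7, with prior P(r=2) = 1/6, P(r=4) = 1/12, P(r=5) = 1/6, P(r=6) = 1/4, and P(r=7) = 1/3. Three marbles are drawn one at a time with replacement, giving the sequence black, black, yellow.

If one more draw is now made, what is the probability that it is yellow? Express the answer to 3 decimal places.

Under each hypothesis, the probability of the observed sequence is: P(data | r = 2) = (8/10)(8/10)(2/10) = 0.128; P(data | r = 4) = (6/10)(6/10)(4/10) = 0.144; P(data | r = 5) = (5/10)(5/10)(5/10) = 0.125; P(data | r = 6) = (4/10)(4/10)(6/10) = 0.096; P(data | r = 7) = (3/10)(3/10)(7/10) = 0.063.
Weighting by the prior gives 1/6 · 0.128 = 0.021333, 1/12 · 0.144 = 0.012, 1/6 · 0.125 = 0.020833, 1/4 · 0.096 = 0.024, 1/3 · 0.063 = 0.021; summing to 0.099167.
The posterior is then P(r = 2 | data) = 0.21513, P(r = 4 | data) = 0.12101, P(r = 5 | data) = 0.21008, P(r = 6 | data) = 0.24202, P(r = 7 | data) = 0.21176.
The predictive probability is P(yellow next | data) = (1/5)(0.21513) + (2/5)(0.12101) + (1/2)(0.21008) + (3/5)(0.24202) + (7/10)(0.21176) = 0.48992.

0.490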